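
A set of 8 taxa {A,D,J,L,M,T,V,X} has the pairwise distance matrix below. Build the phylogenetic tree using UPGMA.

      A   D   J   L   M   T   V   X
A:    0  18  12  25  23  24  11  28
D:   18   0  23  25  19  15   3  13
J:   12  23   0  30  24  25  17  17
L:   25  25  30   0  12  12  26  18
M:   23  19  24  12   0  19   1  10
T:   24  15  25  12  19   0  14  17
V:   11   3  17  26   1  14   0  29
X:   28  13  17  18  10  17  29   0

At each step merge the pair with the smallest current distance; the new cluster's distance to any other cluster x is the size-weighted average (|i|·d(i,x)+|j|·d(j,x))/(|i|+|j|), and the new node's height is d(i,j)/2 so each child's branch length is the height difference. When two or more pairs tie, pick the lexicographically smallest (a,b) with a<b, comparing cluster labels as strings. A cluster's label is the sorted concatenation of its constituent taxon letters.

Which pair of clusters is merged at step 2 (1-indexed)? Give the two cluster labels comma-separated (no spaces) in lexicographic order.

iteration 1: select M,V (d=1); attach at lengths (1/2, 1/2); label the merged cluster MV
  updated: d(A,MV)=17, d(D,MV)=11, d(J,MV)=41/2, d(L,MV)=19, d(MV,T)=33/2, d(MV,X)=39/2
iteration 2: select D,MV (d=11); attach at lengths (11/2, 5); label the merged cluster DMV
  updated: d(A,DMV)=52/3, d(DMV,J)=64/3, d(DMV,L)=21, d(DMV,T)=16, d(DMV,X)=52/3
iteration 3: select A,J (d=12); attach at lengths (6, 6); label the merged cluster AJ
  updated: d(AJ,DMV)=58/3, d(AJ,L)=55/2, d(AJ,T)=49/2, d(AJ,X)=45/2
iteration 4: select L,T (d=12); attach at lengths (6, 6); label the merged cluster LT
  updated: d(AJ,LT)=26, d(DMV,LT)=37/2, d(LT,X)=35/2
iteration 5: select DMV,X (d=52/3); attach at lengths (19/6, 26/3); label the merged cluster DMVX
  updated: d(AJ,DMVX)=161/8, d(DMVX,LT)=73/4
iteration 6: select DMVX,LT (d=73/4); attach at lengths (11/24, 25/8); label the merged cluster DLMTVX
  updated: d(AJ,DLMTVX)=265/12
iteration 7: select AJ,DLMTVX (d=265/12); attach at lengths (121/24, 23/12); label the merged cluster ADJLMTVX
final tree: ((A:6,J:6):121/24,(((D:11/2,(M:1/2,V:1/2):5):19/6,X:26/3):11/24,(L:6,T:6):25/8):23/12)
total length: 463/8

D,MV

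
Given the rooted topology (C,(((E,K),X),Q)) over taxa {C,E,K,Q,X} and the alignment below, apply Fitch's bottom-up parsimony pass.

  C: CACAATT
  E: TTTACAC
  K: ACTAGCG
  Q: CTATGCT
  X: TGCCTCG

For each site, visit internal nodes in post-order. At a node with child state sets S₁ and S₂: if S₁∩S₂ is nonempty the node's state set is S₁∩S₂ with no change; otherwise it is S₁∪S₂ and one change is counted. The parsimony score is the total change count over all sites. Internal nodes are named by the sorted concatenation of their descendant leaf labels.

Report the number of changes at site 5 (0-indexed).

[col 0] EK: children E:{T}, K:{A} ∪→ {A,T}; cost 1
[col 0] EKX: children EK:{A,T}, X:{T} ∩→ {T}; cost 0
[col 0] EKQX: children EKX:{T}, Q:{C} ∪→ {C,T}; cost 1
[col 0] CEKQX: children C:{C}, EKQX:{C,T} ∩→ {C}; cost 0
[col 1] EK: children E:{T}, K:{C} ∪→ {C,T}; cost 1
[col 1] EKX: children EK:{C,T}, X:{G} ∪→ {C,G,T}; cost 1
[col 1] EKQX: children EKX:{C,G,T}, Q:{T} ∩→ {T}; cost 0
[col 1] CEKQX: children C:{A}, EKQX:{T} ∪→ {A,T}; cost 1
[col 2] EK: children E:{T}, K:{T} ∩→ {T}; cost 0
[col 2] EKX: children EK:{T}, X:{C} ∪→ {C,T}; cost 1
[col 2] EKQX: children EKX:{C,T}, Q:{A} ∪→ {A,C,T}; cost 1
[col 2] CEKQX: children C:{C}, EKQX:{A,C,T} ∩→ {C}; cost 0
[col 3] EK: children E:{A}, K:{A} ∩→ {A}; cost 0
[col 3] EKX: children EK:{A}, X:{C} ∪→ {A,C}; cost 1
[col 3] EKQX: children EKX:{A,C}, Q:{T} ∪→ {A,C,T}; cost 1
[col 3] CEKQX: children C:{A}, EKQX:{A,C,T} ∩→ {A}; cost 0
[col 4] EK: children E:{C}, K:{G} ∪→ {C,G}; cost 1
[col 4] EKX: children EK:{C,G}, X:{T} ∪→ {C,G,T}; cost 1
[col 4] EKQX: children EKX:{C,G,T}, Q:{G} ∩→ {G}; cost 0
[col 4] CEKQX: children C:{A}, EKQX:{G} ∪→ {A,G}; cost 1
[col 5] EK: children E:{A}, K:{C} ∪→ {A,C}; cost 1
[col 5] EKX: children EK:{A,C}, X:{C} ∩→ {C}; cost 0
[col 5] EKQX: children EKX:{C}, Q:{C} ∩→ {C}; cost 0
[col 5] CEKQX: children C:{T}, EKQX:{C} ∪→ {C,T}; cost 1
[col 6] EK: children E:{C}, K:{G} ∪→ {C,G}; cost 1
[col 6] EKX: children EK:{C,G}, X:{G} ∩→ {G}; cost 0
[col 6] EKQX: children EKX:{G}, Q:{T} ∪→ {G,T}; cost 1
[col 6] CEKQX: children C:{T}, EKQX:{G,T} ∩→ {T}; cost 0
per-site changes: [2, 3, 2, 2, 3, 2, 2]; total = 16

2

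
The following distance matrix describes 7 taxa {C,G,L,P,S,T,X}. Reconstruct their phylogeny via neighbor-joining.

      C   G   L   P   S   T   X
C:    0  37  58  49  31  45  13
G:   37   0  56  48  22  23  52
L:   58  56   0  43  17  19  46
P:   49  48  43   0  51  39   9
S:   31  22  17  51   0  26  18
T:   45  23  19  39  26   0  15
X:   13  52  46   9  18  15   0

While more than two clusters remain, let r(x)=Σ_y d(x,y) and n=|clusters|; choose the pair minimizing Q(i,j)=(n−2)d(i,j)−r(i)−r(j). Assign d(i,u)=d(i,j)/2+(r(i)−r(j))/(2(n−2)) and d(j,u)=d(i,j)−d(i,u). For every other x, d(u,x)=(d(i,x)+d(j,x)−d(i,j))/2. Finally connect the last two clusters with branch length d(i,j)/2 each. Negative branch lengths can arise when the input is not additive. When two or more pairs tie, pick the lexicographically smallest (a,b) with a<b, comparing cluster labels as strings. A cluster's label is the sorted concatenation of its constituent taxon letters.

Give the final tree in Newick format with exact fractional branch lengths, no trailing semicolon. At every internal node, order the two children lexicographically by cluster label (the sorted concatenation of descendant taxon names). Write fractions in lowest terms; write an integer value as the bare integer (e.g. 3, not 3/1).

iteration 1: select P,X (d=9, Q=-347); attach at lengths (131/10, -41/10); label the merged cluster PX
  updated: d(C,PX)=53/2, d(G,PX)=91/2, d(L,PX)=40, d(PX,S)=30, d(PX,T)=45/2
iteration 2: select C,PX (d=53/2, Q=-256); attach at lengths (139/8, 73/8); label the merged cluster CPX
  updated: d(CPX,G)=28, d(CPX,L)=143/4, d(CPX,S)=69/4, d(CPX,T)=41/2
iteration 3: select L,T (d=19, Q=-637/4); attach at lengths (385/24, 71/24); label the merged cluster LT
  updated: d(CPX,LT)=149/8, d(G,LT)=30, d(LT,S)=12
iteration 4: select CPX,G (d=28, Q=-703/8); attach at lengths (319/32, 577/32); label the merged cluster CGPX
  updated: d(CGPX,LT)=165/16, d(CGPX,S)=45/8
iteration 5: select CGPX,LT (d=165/16, Q=-447/16); attach at lengths (63/32, 267/32); label the merged cluster CGLPTX
  updated: d(CGLPTX,S)=117/32
iteration 6: select CGLPTX,S (d=117/32); attach at lengths (117/64, 117/64); label the merged cluster CGLPSTX
final tree: ((((C:139/8,(P:131/10,X:-41/10):73/8):319/32,G:577/32):63/32,(L:385/24,T:71/24):267/32):117/64,S:117/64)
total length: 3087/32

((((C:139/8,(P:131/10,X:-41/10):73/8):319/32,G:577/32):63/32,(L:385/24,T:71/24):267/32):117/64,S:117/64)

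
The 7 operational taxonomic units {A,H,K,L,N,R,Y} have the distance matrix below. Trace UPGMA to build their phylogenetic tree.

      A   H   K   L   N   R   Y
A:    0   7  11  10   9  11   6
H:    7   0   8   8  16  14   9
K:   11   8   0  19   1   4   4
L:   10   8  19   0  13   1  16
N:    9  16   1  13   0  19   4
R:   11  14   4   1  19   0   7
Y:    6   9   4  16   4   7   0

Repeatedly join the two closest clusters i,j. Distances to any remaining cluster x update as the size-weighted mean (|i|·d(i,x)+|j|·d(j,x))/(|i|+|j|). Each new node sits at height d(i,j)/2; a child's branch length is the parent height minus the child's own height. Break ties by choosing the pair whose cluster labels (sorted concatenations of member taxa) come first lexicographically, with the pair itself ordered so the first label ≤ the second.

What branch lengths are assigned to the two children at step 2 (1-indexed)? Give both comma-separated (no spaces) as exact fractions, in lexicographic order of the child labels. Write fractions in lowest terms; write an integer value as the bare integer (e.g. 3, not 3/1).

step 1: merge (K,N) at d=1; branch lengths K→1/2, N→1/2; new cluster KN
  updated: d(A,KN)=10, d(H,KN)=12, d(KN,L)=16, d(KN,R)=23/2, d(KN,Y)=4
step 2: merge (L,R) at d=1; branch lengths L→1/2, R→1/2; new cluster LR
  updated: d(A,LR)=21/2, d(H,LR)=11, d(KN,LR)=55/4, d(LR,Y)=23/2
step 3: merge (KN,Y) at d=4; branch lengths KN→3/2, Y→2; new cluster KNY
  updated: d(A,KNY)=26/3, d(H,KNY)=11, d(KNY,LR)=13
step 4: merge (A,H) at d=7; branch lengths A→7/2, H→7/2; new cluster AH
  updated: d(AH,KNY)=59/6, d(AH,LR)=43/4
step 5: merge (AH,KNY) at d=59/6; branch lengths AH→17/12, KNY→35/12; new cluster AHKNY
  updated: d(AHKNY,LR)=121/10
step 6: merge (AHKNY,LR) at d=121/10; branch lengths AHKNY→17/15, LR→111/20; new cluster AHKLNRY
final tree: (((A:7/2,H:7/2):17/12,((K:1/2,N:1/2):3/2,Y:2):35/12):17/15,(L:1/2,R:1/2):111/20)
total length: 1411/60

1/2,1/2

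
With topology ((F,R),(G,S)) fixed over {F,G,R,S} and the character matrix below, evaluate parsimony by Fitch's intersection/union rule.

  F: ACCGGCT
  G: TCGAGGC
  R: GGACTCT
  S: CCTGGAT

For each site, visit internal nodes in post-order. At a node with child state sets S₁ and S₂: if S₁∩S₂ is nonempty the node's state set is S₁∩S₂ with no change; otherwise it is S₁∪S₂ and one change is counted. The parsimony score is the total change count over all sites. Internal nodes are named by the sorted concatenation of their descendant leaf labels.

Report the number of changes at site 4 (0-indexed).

1

FR@0: {A} ∪ {G} = {A,G} (union, +1)
GS@0: {T} ∪ {C} = {C,T} (union, +1)
FGRS@0: {A,G} ∪ {C,T} = {A,C,G,T} (union, +1)
FR@1: {C} ∪ {G} = {C,G} (union, +1)
GS@1: {C} ∩ {C} = {C} (intersection, +0)
FGRS@1: {C,G} ∩ {C} = {C} (intersection, +0)
FR@2: {C} ∪ {A} = {A,C} (union, +1)
GS@2: {G} ∪ {T} = {G,T} (union, +1)
FGRS@2: {A,C} ∪ {G,T} = {A,C,G,T} (union, +1)
FR@3: {G} ∪ {C} = {C,G} (union, +1)
GS@3: {A} ∪ {G} = {A,G} (union, +1)
FGRS@3: {C,G} ∩ {A,G} = {G} (intersection, +0)
FR@4: {G} ∪ {T} = {G,T} (union, +1)
GS@4: {G} ∩ {G} = {G} (intersection, +0)
FGRS@4: {G,T} ∩ {G} = {G} (intersection, +0)
FR@5: {C} ∩ {C} = {C} (intersection, +0)
GS@5: {G} ∪ {A} = {A,G} (union, +1)
FGRS@5: {C} ∪ {A,G} = {A,C,G} (union, +1)
FR@6: {T} ∩ {T} = {T} (intersection, +0)
GS@6: {C} ∪ {T} = {C,T} (union, +1)
FGRS@6: {T} ∩ {C,T} = {T} (intersection, +0)
per-site changes: [3, 1, 3, 2, 1, 2, 1]; total = 13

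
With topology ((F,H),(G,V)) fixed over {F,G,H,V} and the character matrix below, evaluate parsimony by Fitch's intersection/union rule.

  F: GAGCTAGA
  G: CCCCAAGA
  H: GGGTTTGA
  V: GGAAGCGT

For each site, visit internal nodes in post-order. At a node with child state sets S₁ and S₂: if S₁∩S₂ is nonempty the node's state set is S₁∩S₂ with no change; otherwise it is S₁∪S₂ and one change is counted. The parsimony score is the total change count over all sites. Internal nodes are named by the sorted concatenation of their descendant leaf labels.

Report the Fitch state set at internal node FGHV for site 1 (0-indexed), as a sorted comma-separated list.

[col 0] FH: children F:{G}, H:{G} ∩→ {G}; cost 0
[col 0] GV: children G:{C}, V:{G} ∪→ {C,G}; cost 1
[col 0] FGHV: children FH:{G}, GV:{C,G} ∩→ {G}; cost 0
[col 1] FH: children F:{A}, H:{G} ∪→ {A,G}; cost 1
[col 1] GV: children G:{C}, V:{G} ∪→ {C,G}; cost 1
[col 1] FGHV: children FH:{A,G}, GV:{C,G} ∩→ {G}; cost 0
[col 2] FH: children F:{G}, H:{G} ∩→ {G}; cost 0
[col 2] GV: children G:{C}, V:{A} ∪→ {A,C}; cost 1
[col 2] FGHV: children FH:{G}, GV:{A,C} ∪→ {A,C,G}; cost 1
[col 3] FH: children F:{C}, H:{T} ∪→ {C,T}; cost 1
[col 3] GV: children G:{C}, V:{A} ∪→ {A,C}; cost 1
[col 3] FGHV: children FH:{C,T}, GV:{A,C} ∩→ {C}; cost 0
[col 4] FH: children F:{T}, H:{T} ∩→ {T}; cost 0
[col 4] GV: children G:{A}, V:{G} ∪→ {A,G}; cost 1
[col 4] FGHV: children FH:{T}, GV:{A,G} ∪→ {A,G,T}; cost 1
[col 5] FH: children F:{A}, H:{T} ∪→ {A,T}; cost 1
[col 5] GV: children G:{A}, V:{C} ∪→ {A,C}; cost 1
[col 5] FGHV: children FH:{A,T}, GV:{A,C} ∩→ {A}; cost 0
[col 6] FH: children F:{G}, H:{G} ∩→ {G}; cost 0
[col 6] GV: children G:{G}, V:{G} ∩→ {G}; cost 0
[col 6] FGHV: children FH:{G}, GV:{G} ∩→ {G}; cost 0
[col 7] FH: children F:{A}, H:{A} ∩→ {A}; cost 0
[col 7] GV: children G:{A}, V:{T} ∪→ {A,T}; cost 1
[col 7] FGHV: children FH:{A}, GV:{A,T} ∩→ {A}; cost 0
per-site changes: [1, 2, 2, 2, 2, 2, 0, 1]; total = 12

G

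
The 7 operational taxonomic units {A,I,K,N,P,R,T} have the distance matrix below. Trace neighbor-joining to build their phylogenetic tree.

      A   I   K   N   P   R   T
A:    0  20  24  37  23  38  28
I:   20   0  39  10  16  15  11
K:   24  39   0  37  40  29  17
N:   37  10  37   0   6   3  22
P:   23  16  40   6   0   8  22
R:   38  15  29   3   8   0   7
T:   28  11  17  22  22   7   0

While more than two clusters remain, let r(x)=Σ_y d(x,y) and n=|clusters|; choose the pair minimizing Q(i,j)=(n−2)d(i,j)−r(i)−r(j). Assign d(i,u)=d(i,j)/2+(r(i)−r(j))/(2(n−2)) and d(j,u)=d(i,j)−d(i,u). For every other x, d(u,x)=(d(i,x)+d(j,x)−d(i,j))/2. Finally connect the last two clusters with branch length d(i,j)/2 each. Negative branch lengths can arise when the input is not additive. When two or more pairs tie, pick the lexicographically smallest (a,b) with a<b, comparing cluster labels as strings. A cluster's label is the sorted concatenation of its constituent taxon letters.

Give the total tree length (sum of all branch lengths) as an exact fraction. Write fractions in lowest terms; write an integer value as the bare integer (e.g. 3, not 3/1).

iteration 1: select A,K (d=24, Q=-236); attach at lengths (52/5, 68/5); label the merged cluster AK
  updated: d(AK,I)=35/2, d(AK,N)=25, d(AK,P)=39/2, d(AK,R)=43/2, d(AK,T)=21/2
iteration 2: select AK,T (d=21/2, Q=-249/2); attach at lengths (127/16, 41/16); label the merged cluster AKT
  updated: d(AKT,I)=9, d(AKT,N)=73/4, d(AKT,P)=31/2, d(AKT,R)=9
iteration 3: select AKT,I (d=9, Q=-299/4); attach at lengths (115/24, 101/24); label the merged cluster AIKT
  updated: d(AIKT,N)=77/8, d(AIKT,P)=45/4, d(AIKT,R)=15/2
iteration 4: select AIKT,R (d=15/2, Q=-255/8); attach at lengths (199/32, 41/32); label the merged cluster AIKRT
  updated: d(AIKRT,N)=41/16, d(AIKRT,P)=47/8
iteration 5: select AIKRT,N (d=41/16, Q=-231/16); attach at lengths (39/32, 43/32); label the merged cluster AIKNRT
  updated: d(AIKNRT,P)=149/32
iteration 6: select AIKNRT,P (d=149/32); attach at lengths (149/64, 149/64); label the merged cluster AIKNPRT
final tree: ((((((A:52/5,K:68/5):127/16,T:41/16):115/24,I:101/24):199/32,R:41/32):39/32,N:43/32):149/64,P:149/64)
total length: 1863/32

1863/32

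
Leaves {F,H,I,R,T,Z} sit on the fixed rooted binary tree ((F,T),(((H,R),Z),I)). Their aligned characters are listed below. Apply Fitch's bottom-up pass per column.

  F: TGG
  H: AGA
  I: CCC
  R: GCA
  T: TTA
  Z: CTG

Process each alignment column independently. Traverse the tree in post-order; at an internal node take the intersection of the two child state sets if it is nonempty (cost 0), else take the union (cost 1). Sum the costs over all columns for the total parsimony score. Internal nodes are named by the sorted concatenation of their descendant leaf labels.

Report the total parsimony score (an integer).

[col 0] FT: children F:{T}, T:{T} ∩→ {T}; cost 0
[col 0] HR: children H:{A}, R:{G} ∪→ {A,G}; cost 1
[col 0] HRZ: children HR:{A,G}, Z:{C} ∪→ {A,C,G}; cost 1
[col 0] HIRZ: children HRZ:{A,C,G}, I:{C} ∩→ {C}; cost 0
[col 0] FHIRTZ: children FT:{T}, HIRZ:{C} ∪→ {C,T}; cost 1
[col 1] FT: children F:{G}, T:{T} ∪→ {G,T}; cost 1
[col 1] HR: children H:{G}, R:{C} ∪→ {C,G}; cost 1
[col 1] HRZ: children HR:{C,G}, Z:{T} ∪→ {C,G,T}; cost 1
[col 1] HIRZ: children HRZ:{C,G,T}, I:{C} ∩→ {C}; cost 0
[col 1] FHIRTZ: children FT:{G,T}, HIRZ:{C} ∪→ {C,G,T}; cost 1
[col 2] FT: children F:{G}, T:{A} ∪→ {A,G}; cost 1
[col 2] HR: children H:{A}, R:{A} ∩→ {A}; cost 0
[col 2] HRZ: children HR:{A}, Z:{G} ∪→ {A,G}; cost 1
[col 2] HIRZ: children HRZ:{A,G}, I:{C} ∪→ {A,C,G}; cost 1
[col 2] FHIRTZ: children FT:{A,G}, HIRZ:{A,C,G} ∩→ {A,G}; cost 0
per-site changes: [3, 4, 3]; total = 10

10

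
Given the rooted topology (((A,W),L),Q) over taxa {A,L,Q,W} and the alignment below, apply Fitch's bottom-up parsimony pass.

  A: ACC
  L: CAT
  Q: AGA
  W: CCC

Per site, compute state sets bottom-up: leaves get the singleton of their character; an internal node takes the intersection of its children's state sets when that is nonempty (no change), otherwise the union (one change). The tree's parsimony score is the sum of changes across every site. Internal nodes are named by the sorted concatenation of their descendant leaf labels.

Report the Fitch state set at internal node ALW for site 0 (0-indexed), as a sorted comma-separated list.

AW@0: {A} ∪ {C} = {A,C} (union, +1)
ALW@0: {A,C} ∩ {C} = {C} (intersection, +0)
ALQW@0: {C} ∪ {A} = {A,C} (union, +1)
AW@1: {C} ∩ {C} = {C} (intersection, +0)
ALW@1: {C} ∪ {A} = {A,C} (union, +1)
ALQW@1: {A,C} ∪ {G} = {A,C,G} (union, +1)
AW@2: {C} ∩ {C} = {C} (intersection, +0)
ALW@2: {C} ∪ {T} = {C,T} (union, +1)
ALQW@2: {C,T} ∪ {A} = {A,C,T} (union, +1)
per-site changes: [2, 2, 2]; total = 6

C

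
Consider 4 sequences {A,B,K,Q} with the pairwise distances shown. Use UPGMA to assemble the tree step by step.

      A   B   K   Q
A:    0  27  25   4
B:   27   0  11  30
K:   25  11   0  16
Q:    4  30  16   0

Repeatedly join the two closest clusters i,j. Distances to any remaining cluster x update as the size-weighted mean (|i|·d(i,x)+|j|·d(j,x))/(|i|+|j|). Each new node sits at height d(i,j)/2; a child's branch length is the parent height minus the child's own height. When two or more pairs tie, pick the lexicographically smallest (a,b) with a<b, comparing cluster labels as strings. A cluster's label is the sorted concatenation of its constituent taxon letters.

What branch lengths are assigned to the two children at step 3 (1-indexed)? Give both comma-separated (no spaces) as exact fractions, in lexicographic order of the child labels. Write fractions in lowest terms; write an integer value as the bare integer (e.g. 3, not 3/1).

41/4,27/4

step 1: merge (A,Q) at d=4; branch lengths A→2, Q→2; new cluster AQ
  updated: d(AQ,B)=57/2, d(AQ,K)=41/2
step 2: merge (B,K) at d=11; branch lengths B→11/2, K→11/2; new cluster BK
  updated: d(AQ,BK)=49/2
step 3: merge (AQ,BK) at d=49/2; branch lengths AQ→41/4, BK→27/4; new cluster ABKQ
final tree: ((A:2,Q:2):41/4,(B:11/2,K:11/2):27/4)
total length: 32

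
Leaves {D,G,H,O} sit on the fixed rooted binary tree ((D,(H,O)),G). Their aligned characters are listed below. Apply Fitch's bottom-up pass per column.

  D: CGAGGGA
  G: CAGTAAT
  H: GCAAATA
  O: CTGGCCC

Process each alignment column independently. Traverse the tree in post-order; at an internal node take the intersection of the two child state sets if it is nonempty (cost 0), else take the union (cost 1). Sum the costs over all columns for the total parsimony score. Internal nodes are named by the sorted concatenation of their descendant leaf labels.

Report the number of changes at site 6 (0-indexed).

2

HO@0: {G} ∪ {C} = {C,G} (union, +1)
DHO@0: {C} ∩ {C,G} = {C} (intersection, +0)
DGHO@0: {C} ∩ {C} = {C} (intersection, +0)
HO@1: {C} ∪ {T} = {C,T} (union, +1)
DHO@1: {G} ∪ {C,T} = {C,G,T} (union, +1)
DGHO@1: {C,G,T} ∪ {A} = {A,C,G,T} (union, +1)
HO@2: {A} ∪ {G} = {A,G} (union, +1)
DHO@2: {A} ∩ {A,G} = {A} (intersection, +0)
DGHO@2: {A} ∪ {G} = {A,G} (union, +1)
HO@3: {A} ∪ {G} = {A,G} (union, +1)
DHO@3: {G} ∩ {A,G} = {G} (intersection, +0)
DGHO@3: {G} ∪ {T} = {G,T} (union, +1)
HO@4: {A} ∪ {C} = {A,C} (union, +1)
DHO@4: {G} ∪ {A,C} = {A,C,G} (union, +1)
DGHO@4: {A,C,G} ∩ {A} = {A} (intersection, +0)
HO@5: {T} ∪ {C} = {C,T} (union, +1)
DHO@5: {G} ∪ {C,T} = {C,G,T} (union, +1)
DGHO@5: {C,G,T} ∪ {A} = {A,C,G,T} (union, +1)
HO@6: {A} ∪ {C} = {A,C} (union, +1)
DHO@6: {A} ∩ {A,C} = {A} (intersection, +0)
DGHO@6: {A} ∪ {T} = {A,T} (union, +1)
per-site changes: [1, 3, 2, 2, 2, 3, 2]; total = 15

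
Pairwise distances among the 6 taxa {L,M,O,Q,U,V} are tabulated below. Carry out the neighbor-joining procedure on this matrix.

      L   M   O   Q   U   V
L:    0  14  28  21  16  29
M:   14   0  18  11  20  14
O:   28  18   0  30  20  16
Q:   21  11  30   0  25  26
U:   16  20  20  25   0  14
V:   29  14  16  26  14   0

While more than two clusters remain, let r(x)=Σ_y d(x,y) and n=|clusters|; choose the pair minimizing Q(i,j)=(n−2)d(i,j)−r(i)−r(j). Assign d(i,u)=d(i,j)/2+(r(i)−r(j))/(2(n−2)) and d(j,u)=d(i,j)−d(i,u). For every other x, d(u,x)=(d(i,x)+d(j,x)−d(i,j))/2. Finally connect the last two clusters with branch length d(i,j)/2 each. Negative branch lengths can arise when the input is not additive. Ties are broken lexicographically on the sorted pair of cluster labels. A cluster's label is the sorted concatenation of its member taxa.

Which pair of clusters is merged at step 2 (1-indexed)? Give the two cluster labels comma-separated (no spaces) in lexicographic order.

iteration 1: select O,V (d=16, Q=-147); attach at lengths (77/8, 51/8); label the merged cluster OV
  updated: d(L,OV)=41/2, d(M,OV)=8, d(OV,Q)=20, d(OV,U)=9
iteration 2: select OV,U (d=9, Q=-201/2); attach at lengths (29/12, 79/12); label the merged cluster OUV
  updated: d(L,OUV)=55/4, d(M,OUV)=19/2, d(OUV,Q)=18
iteration 3: select L,OUV (d=55/4, Q=-125/2); attach at lengths (35/4, 5); label the merged cluster LOUV
  updated: d(LOUV,M)=39/8, d(LOUV,Q)=101/8
iteration 4: select LOUV,M (d=39/8, Q=-57/2); attach at lengths (13/4, 13/8); label the merged cluster LMOUV
  updated: d(LMOUV,Q)=75/8
iteration 5: select LMOUV,Q (d=75/8); attach at lengths (75/16, 75/16); label the merged cluster LMOQUV
final tree: (((L:35/4,((O:77/8,V:51/8):29/12,U:79/12):5):13/4,M:13/8):75/16,Q:75/16)
total length: 53

OV,U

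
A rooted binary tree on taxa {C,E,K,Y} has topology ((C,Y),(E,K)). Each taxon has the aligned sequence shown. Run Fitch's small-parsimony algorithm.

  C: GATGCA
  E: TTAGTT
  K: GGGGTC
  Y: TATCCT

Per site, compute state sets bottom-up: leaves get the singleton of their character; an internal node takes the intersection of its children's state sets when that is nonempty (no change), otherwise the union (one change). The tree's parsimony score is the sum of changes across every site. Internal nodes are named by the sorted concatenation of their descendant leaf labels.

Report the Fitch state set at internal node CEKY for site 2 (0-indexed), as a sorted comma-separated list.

site 0, node CY: C={G} ∪ Y={T} → {G,T} (+1)
site 0, node EK: E={T} ∪ K={G} → {G,T} (+1)
site 0, node CEKY: CY={G,T} ∩ EK={G,T} → {G,T} (+0)
site 1, node CY: C={A} ∩ Y={A} → {A} (+0)
site 1, node EK: E={T} ∪ K={G} → {G,T} (+1)
site 1, node CEKY: CY={A} ∪ EK={G,T} → {A,G,T} (+1)
site 2, node CY: C={T} ∩ Y={T} → {T} (+0)
site 2, node EK: E={A} ∪ K={G} → {A,G} (+1)
site 2, node CEKY: CY={T} ∪ EK={A,G} → {A,G,T} (+1)
site 3, node CY: C={G} ∪ Y={C} → {C,G} (+1)
site 3, node EK: E={G} ∩ K={G} → {G} (+0)
site 3, node CEKY: CY={C,G} ∩ EK={G} → {G} (+0)
site 4, node CY: C={C} ∩ Y={C} → {C} (+0)
site 4, node EK: E={T} ∩ K={T} → {T} (+0)
site 4, node CEKY: CY={C} ∪ EK={T} → {C,T} (+1)
site 5, node CY: C={A} ∪ Y={T} → {A,T} (+1)
site 5, node EK: E={T} ∪ K={C} → {C,T} (+1)
site 5, node CEKY: CY={A,T} ∩ EK={C,T} → {T} (+0)
per-site changes: [2, 2, 2, 1, 1, 2]; total = 10

A,G,T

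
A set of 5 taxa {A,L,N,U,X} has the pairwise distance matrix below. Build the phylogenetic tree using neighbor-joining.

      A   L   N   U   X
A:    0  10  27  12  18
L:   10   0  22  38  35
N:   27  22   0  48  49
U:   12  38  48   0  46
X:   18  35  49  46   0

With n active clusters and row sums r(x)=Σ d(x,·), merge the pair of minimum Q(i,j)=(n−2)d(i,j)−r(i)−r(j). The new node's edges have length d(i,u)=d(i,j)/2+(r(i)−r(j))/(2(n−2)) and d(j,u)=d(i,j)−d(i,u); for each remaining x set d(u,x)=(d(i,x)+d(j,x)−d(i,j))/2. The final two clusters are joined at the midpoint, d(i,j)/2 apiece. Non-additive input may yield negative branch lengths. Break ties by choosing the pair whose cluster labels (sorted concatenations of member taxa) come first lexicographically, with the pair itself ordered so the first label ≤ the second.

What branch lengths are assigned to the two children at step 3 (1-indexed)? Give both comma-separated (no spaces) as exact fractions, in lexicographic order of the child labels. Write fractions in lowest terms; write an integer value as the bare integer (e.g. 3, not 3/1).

step 1: merge (L,N) at d=22, Q=-185; branch lengths L→25/6, N→107/6; new cluster LN
  updated: d(A,LN)=15/2, d(LN,U)=32, d(LN,X)=31
step 2: merge (A,U) at d=12, Q=-207/2; branch lengths A→-57/8, U→153/8; new cluster AU
  updated: d(AU,LN)=55/4, d(AU,X)=26
step 3: merge (AU,LN) at d=55/4, Q=-283/4; branch lengths AU→35/8, LN→75/8; new cluster ALNU
  updated: d(ALNU,X)=173/8
step 4: merge (ALNU,X) at d=173/8; branch lengths ALNU→173/16, X→173/16; new cluster ALNUX
final tree: (((A:-57/8,U:153/8):35/8,(L:25/6,N:107/6):75/8):173/16,X:173/16)
total length: 555/8

35/8,75/8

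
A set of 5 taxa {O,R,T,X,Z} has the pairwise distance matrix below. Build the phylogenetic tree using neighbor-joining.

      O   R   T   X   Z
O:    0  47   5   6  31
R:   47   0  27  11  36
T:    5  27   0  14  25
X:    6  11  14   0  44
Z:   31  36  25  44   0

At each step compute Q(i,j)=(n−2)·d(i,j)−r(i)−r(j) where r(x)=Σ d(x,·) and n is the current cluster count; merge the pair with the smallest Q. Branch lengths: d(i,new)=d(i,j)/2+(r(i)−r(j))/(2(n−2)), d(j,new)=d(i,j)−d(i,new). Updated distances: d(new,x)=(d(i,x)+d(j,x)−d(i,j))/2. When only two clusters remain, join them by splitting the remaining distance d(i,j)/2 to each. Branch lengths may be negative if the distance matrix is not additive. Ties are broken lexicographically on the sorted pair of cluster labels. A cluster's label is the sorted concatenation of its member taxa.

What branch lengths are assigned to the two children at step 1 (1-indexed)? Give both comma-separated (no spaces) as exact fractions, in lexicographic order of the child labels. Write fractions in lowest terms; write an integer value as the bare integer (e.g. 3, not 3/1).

79/6,-13/6

step 1: merge (R,X) at d=11, Q=-163; branch lengths R→79/6, X→-13/6; new cluster RX
  updated: d(O,RX)=21, d(RX,T)=15, d(RX,Z)=69/2
step 2: merge (O,T) at d=5, Q=-92; branch lengths O→11/2, T→-1/2; new cluster OT
  updated: d(OT,RX)=31/2, d(OT,Z)=51/2
step 3: merge (OT,RX) at d=31/2, Q=-151/2; branch lengths OT→13/4, RX→49/4; new cluster ORTX
  updated: d(ORTX,Z)=89/4
step 4: merge (ORTX,Z) at d=89/4; branch lengths ORTX→89/8, Z→89/8; new cluster ORTXZ
final tree: (((O:11/2,T:-1/2):13/4,(R:79/6,X:-13/6):49/4):89/8,Z:89/8)
total length: 215/4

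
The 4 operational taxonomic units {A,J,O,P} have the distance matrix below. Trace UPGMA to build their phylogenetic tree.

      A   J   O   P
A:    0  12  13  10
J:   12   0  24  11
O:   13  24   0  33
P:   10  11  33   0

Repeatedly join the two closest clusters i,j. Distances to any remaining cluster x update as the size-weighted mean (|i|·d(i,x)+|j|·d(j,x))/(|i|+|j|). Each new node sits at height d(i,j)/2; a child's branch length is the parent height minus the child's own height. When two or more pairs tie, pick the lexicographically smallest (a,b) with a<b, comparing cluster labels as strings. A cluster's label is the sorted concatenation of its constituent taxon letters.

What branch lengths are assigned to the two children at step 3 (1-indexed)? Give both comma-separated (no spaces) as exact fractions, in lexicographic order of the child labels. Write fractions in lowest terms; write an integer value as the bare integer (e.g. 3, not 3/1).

iteration 1: select A,P (d=10); attach at lengths (5, 5); label the merged cluster AP
  updated: d(AP,J)=23/2, d(AP,O)=23
iteration 2: select AP,J (d=23/2); attach at lengths (3/4, 23/4); label the merged cluster AJP
  updated: d(AJP,O)=70/3
iteration 3: select AJP,O (d=70/3); attach at lengths (71/12, 35/3); label the merged cluster AJOP
final tree: (((A:5,P:5):3/4,J:23/4):71/12,O:35/3)
total length: 409/12

71/12,35/3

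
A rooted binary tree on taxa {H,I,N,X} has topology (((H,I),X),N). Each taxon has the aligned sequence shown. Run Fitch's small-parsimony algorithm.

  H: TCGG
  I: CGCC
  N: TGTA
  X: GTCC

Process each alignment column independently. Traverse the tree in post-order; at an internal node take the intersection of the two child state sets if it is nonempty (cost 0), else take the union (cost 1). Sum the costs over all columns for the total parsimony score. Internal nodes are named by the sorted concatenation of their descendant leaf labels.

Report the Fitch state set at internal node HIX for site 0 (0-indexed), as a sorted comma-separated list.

site 0, node HI: H={T} ∪ I={C} → {C,T} (+1)
site 0, node HIX: HI={C,T} ∪ X={G} → {C,G,T} (+1)
site 0, node HINX: HIX={C,G,T} ∩ N={T} → {T} (+0)
site 1, node HI: H={C} ∪ I={G} → {C,G} (+1)
site 1, node HIX: HI={C,G} ∪ X={T} → {C,G,T} (+1)
site 1, node HINX: HIX={C,G,T} ∩ N={G} → {G} (+0)
site 2, node HI: H={G} ∪ I={C} → {C,G} (+1)
site 2, node HIX: HI={C,G} ∩ X={C} → {C} (+0)
site 2, node HINX: HIX={C} ∪ N={T} → {C,T} (+1)
site 3, node HI: H={G} ∪ I={C} → {C,G} (+1)
site 3, node HIX: HI={C,G} ∩ X={C} → {C} (+0)
site 3, node HINX: HIX={C} ∪ N={A} → {A,C} (+1)
per-site changes: [2, 2, 2, 2]; total = 8

C,G,T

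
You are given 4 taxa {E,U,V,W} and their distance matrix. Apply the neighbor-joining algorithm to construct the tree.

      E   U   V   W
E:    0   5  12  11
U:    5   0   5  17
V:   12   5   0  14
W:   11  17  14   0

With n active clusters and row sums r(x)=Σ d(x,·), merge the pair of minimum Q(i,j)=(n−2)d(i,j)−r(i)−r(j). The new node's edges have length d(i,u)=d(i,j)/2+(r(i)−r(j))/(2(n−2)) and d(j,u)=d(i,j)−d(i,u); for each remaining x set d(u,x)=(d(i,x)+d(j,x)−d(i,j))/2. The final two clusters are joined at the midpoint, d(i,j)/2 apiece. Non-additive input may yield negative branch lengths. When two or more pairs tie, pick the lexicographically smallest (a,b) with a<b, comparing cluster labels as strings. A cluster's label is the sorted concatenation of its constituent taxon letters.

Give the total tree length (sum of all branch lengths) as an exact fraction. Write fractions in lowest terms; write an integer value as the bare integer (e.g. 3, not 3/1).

1. join E+W (d=11, Q=-48) ⇒ EW; edges |E|=2, |W|=9
  updated: d(EW,U)=11/2, d(EW,V)=15/2
2. join EW+U (d=11/2, Q=-18) ⇒ EUW; edges |EW|=4, |U|=3/2
  updated: d(EUW,V)=7/2
3. join EUW+V (d=7/2) ⇒ EUVW; edges |EUW|=7/4, |V|=7/4
final tree: (((E:2,W:9):4,U:3/2):7/4,V:7/4)
total length: 20

20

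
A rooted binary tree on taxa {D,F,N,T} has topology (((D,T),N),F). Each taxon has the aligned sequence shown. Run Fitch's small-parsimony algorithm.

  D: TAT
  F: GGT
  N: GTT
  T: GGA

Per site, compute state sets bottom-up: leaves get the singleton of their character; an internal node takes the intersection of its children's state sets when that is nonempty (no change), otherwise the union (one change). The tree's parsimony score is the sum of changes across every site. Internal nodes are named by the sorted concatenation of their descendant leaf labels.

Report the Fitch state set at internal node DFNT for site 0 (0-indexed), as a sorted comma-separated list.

G

[col 0] DT: children D:{T}, T:{G} ∪→ {G,T}; cost 1
[col 0] DNT: children DT:{G,T}, N:{G} ∩→ {G}; cost 0
[col 0] DFNT: children DNT:{G}, F:{G} ∩→ {G}; cost 0
[col 1] DT: children D:{A}, T:{G} ∪→ {A,G}; cost 1
[col 1] DNT: children DT:{A,G}, N:{T} ∪→ {A,G,T}; cost 1
[col 1] DFNT: children DNT:{A,G,T}, F:{G} ∩→ {G}; cost 0
[col 2] DT: children D:{T}, T:{A} ∪→ {A,T}; cost 1
[col 2] DNT: children DT:{A,T}, N:{T} ∩→ {T}; cost 0
[col 2] DFNT: children DNT:{T}, F:{T} ∩→ {T}; cost 0
per-site changes: [1, 2, 1]; total = 4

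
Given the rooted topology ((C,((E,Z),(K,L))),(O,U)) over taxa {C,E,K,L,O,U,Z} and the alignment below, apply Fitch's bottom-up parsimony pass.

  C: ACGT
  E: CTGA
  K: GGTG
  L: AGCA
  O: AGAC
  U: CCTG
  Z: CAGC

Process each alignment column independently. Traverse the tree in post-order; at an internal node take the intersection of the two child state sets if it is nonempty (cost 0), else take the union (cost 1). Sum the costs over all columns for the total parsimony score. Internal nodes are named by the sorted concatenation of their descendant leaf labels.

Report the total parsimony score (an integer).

16

EZ@0: {C} ∩ {C} = {C} (intersection, +0)
KL@0: {G} ∪ {A} = {A,G} (union, +1)
EKLZ@0: {C} ∪ {A,G} = {A,C,G} (union, +1)
CEKLZ@0: {A} ∩ {A,C,G} = {A} (intersection, +0)
OU@0: {A} ∪ {C} = {A,C} (union, +1)
CEKLOUZ@0: {A} ∩ {A,C} = {A} (intersection, +0)
EZ@1: {T} ∪ {A} = {A,T} (union, +1)
KL@1: {G} ∩ {G} = {G} (intersection, +0)
EKLZ@1: {A,T} ∪ {G} = {A,G,T} (union, +1)
CEKLZ@1: {C} ∪ {A,G,T} = {A,C,G,T} (union, +1)
OU@1: {G} ∪ {C} = {C,G} (union, +1)
CEKLOUZ@1: {A,C,G,T} ∩ {C,G} = {C,G} (intersection, +0)
EZ@2: {G} ∩ {G} = {G} (intersection, +0)
KL@2: {T} ∪ {C} = {C,T} (union, +1)
EKLZ@2: {G} ∪ {C,T} = {C,G,T} (union, +1)
CEKLZ@2: {G} ∩ {C,G,T} = {G} (intersection, +0)
OU@2: {A} ∪ {T} = {A,T} (union, +1)
CEKLOUZ@2: {G} ∪ {A,T} = {A,G,T} (union, +1)
EZ@3: {A} ∪ {C} = {A,C} (union, +1)
KL@3: {G} ∪ {A} = {A,G} (union, +1)
EKLZ@3: {A,C} ∩ {A,G} = {A} (intersection, +0)
CEKLZ@3: {T} ∪ {A} = {A,T} (union, +1)
OU@3: {C} ∪ {G} = {C,G} (union, +1)
CEKLOUZ@3: {A,T} ∪ {C,G} = {A,C,G,T} (union, +1)
per-site changes: [3, 4, 4, 5]; total = 16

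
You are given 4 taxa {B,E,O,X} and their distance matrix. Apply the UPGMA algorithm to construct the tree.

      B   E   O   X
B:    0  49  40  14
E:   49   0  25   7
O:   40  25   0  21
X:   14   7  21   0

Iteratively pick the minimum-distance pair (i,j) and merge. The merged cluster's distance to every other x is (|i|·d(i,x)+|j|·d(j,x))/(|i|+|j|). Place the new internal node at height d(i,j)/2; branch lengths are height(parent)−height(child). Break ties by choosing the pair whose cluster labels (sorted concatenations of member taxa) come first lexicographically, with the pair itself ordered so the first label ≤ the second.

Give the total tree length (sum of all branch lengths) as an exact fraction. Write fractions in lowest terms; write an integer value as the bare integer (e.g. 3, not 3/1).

148/3

step 1: merge (E,X) at d=7; branch lengths E→7/2, X→7/2; new cluster EX
  updated: d(B,EX)=63/2, d(EX,O)=23
step 2: merge (EX,O) at d=23; branch lengths EX→8, O→23/2; new cluster EOX
  updated: d(B,EOX)=103/3
step 3: merge (B,EOX) at d=103/3; branch lengths B→103/6, EOX→17/3; new cluster BEOX
final tree: (B:103/6,((E:7/2,X:7/2):8,O:23/2):17/3)
total length: 148/3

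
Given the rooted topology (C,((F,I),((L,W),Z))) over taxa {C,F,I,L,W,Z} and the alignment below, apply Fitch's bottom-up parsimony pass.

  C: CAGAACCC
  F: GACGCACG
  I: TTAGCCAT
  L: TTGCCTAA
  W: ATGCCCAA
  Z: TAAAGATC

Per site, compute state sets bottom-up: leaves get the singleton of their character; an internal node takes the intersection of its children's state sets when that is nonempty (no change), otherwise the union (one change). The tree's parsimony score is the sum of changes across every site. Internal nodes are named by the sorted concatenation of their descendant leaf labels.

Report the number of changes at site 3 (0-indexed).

FI@0: {G} ∪ {T} = {G,T} (union, +1)
LW@0: {T} ∪ {A} = {A,T} (union, +1)
LWZ@0: {A,T} ∩ {T} = {T} (intersection, +0)
FILWZ@0: {G,T} ∩ {T} = {T} (intersection, +0)
CFILWZ@0: {C} ∪ {T} = {C,T} (union, +1)
FI@1: {A} ∪ {T} = {A,T} (union, +1)
LW@1: {T} ∩ {T} = {T} (intersection, +0)
LWZ@1: {T} ∪ {A} = {A,T} (union, +1)
FILWZ@1: {A,T} ∩ {A,T} = {A,T} (intersection, +0)
CFILWZ@1: {A} ∩ {A,T} = {A} (intersection, +0)
FI@2: {C} ∪ {A} = {A,C} (union, +1)
LW@2: {G} ∩ {G} = {G} (intersection, +0)
LWZ@2: {G} ∪ {A} = {A,G} (union, +1)
FILWZ@2: {A,C} ∩ {A,G} = {A} (intersection, +0)
CFILWZ@2: {G} ∪ {A} = {A,G} (union, +1)
FI@3: {G} ∩ {G} = {G} (intersection, +0)
LW@3: {C} ∩ {C} = {C} (intersection, +0)
LWZ@3: {C} ∪ {A} = {A,C} (union, +1)
FILWZ@3: {G} ∪ {A,C} = {A,C,G} (union, +1)
CFILWZ@3: {A} ∩ {A,C,G} = {A} (intersection, +0)
FI@4: {C} ∩ {C} = {C} (intersection, +0)
LW@4: {C} ∩ {C} = {C} (intersection, +0)
LWZ@4: {C} ∪ {G} = {C,G} (union, +1)
FILWZ@4: {C} ∩ {C,G} = {C} (intersection, +0)
CFILWZ@4: {A} ∪ {C} = {A,C} (union, +1)
FI@5: {A} ∪ {C} = {A,C} (union, +1)
LW@5: {T} ∪ {C} = {C,T} (union, +1)
LWZ@5: {C,T} ∪ {A} = {A,C,T} (union, +1)
FILWZ@5: {A,C} ∩ {A,C,T} = {A,C} (intersection, +0)
CFILWZ@5: {C} ∩ {A,C} = {C} (intersection, +0)
FI@6: {C} ∪ {A} = {A,C} (union, +1)
LW@6: {A} ∩ {A} = {A} (intersection, +0)
LWZ@6: {A} ∪ {T} = {A,T} (union, +1)
FILWZ@6: {A,C} ∩ {A,T} = {A} (intersection, +0)
CFILWZ@6: {C} ∪ {A} = {A,C} (union, +1)
FI@7: {G} ∪ {T} = {G,T} (union, +1)
LW@7: {A} ∩ {A} = {A} (intersection, +0)
LWZ@7: {A} ∪ {C} = {A,C} (union, +1)
FILWZ@7: {G,T} ∪ {A,C} = {A,C,G,T} (union, +1)
CFILWZ@7: {C} ∩ {A,C,G,T} = {C} (intersection, +0)
per-site changes: [3, 2, 3, 2, 2, 3, 3, 3]; total = 21

2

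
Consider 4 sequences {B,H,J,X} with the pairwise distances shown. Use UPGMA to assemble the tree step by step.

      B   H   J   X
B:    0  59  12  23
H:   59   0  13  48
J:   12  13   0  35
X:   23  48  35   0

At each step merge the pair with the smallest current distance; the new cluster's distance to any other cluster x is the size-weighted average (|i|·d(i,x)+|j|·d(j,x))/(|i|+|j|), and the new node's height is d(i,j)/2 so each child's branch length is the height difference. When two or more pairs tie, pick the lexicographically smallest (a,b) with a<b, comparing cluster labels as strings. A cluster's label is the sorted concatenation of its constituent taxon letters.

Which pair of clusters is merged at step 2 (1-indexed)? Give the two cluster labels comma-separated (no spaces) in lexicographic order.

BJ,X

iteration 1: select B,J (d=12); attach at lengths (6, 6); label the merged cluster BJ
  updated: d(BJ,H)=36, d(BJ,X)=29
iteration 2: select BJ,X (d=29); attach at lengths (17/2, 29/2); label the merged cluster BJX
  updated: d(BJX,H)=40
iteration 3: select BJX,H (d=40); attach at lengths (11/2, 20); label the merged cluster BHJX
final tree: (((B:6,J:6):17/2,X:29/2):11/2,H:20)
total length: 121/2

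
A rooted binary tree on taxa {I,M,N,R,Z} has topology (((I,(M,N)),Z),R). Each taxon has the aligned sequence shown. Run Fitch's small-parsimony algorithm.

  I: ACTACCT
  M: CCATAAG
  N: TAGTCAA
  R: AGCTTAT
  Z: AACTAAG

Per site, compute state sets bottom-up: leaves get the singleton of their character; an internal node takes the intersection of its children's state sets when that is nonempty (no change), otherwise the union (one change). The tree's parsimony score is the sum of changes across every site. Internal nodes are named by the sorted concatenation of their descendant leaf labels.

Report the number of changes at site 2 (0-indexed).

3

MN@0: {C} ∪ {T} = {C,T} (union, +1)
IMN@0: {A} ∪ {C,T} = {A,C,T} (union, +1)
IMNZ@0: {A,C,T} ∩ {A} = {A} (intersection, +0)
IMNRZ@0: {A} ∩ {A} = {A} (intersection, +0)
MN@1: {C} ∪ {A} = {A,C} (union, +1)
IMN@1: {C} ∩ {A,C} = {C} (intersection, +0)
IMNZ@1: {C} ∪ {A} = {A,C} (union, +1)
IMNRZ@1: {A,C} ∪ {G} = {A,C,G} (union, +1)
MN@2: {A} ∪ {G} = {A,G} (union, +1)
IMN@2: {T} ∪ {A,G} = {A,G,T} (union, +1)
IMNZ@2: {A,G,T} ∪ {C} = {A,C,G,T} (union, +1)
IMNRZ@2: {A,C,G,T} ∩ {C} = {C} (intersection, +0)
MN@3: {T} ∩ {T} = {T} (intersection, +0)
IMN@3: {A} ∪ {T} = {A,T} (union, +1)
IMNZ@3: {A,T} ∩ {T} = {T} (intersection, +0)
IMNRZ@3: {T} ∩ {T} = {T} (intersection, +0)
MN@4: {A} ∪ {C} = {A,C} (union, +1)
IMN@4: {C} ∩ {A,C} = {C} (intersection, +0)
IMNZ@4: {C} ∪ {A} = {A,C} (union, +1)
IMNRZ@4: {A,C} ∪ {T} = {A,C,T} (union, +1)
MN@5: {A} ∩ {A} = {A} (intersection, +0)
IMN@5: {C} ∪ {A} = {A,C} (union, +1)
IMNZ@5: {A,C} ∩ {A} = {A} (intersection, +0)
IMNRZ@5: {A} ∩ {A} = {A} (intersection, +0)
MN@6: {G} ∪ {A} = {A,G} (union, +1)
IMN@6: {T} ∪ {A,G} = {A,G,T} (union, +1)
IMNZ@6: {A,G,T} ∩ {G} = {G} (intersection, +0)
IMNRZ@6: {G} ∪ {T} = {G,T} (union, +1)
per-site changes: [2, 3, 3, 1, 3, 1, 3]; total = 16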